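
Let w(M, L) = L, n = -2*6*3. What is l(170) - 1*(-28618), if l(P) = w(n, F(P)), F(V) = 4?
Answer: 28622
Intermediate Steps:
n = -36 (n = -12*3 = -36)
l(P) = 4
l(170) - 1*(-28618) = 4 - 1*(-28618) = 4 + 28618 = 28622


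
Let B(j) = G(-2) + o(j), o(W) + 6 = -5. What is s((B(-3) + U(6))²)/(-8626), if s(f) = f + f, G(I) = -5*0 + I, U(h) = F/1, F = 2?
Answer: -121/4313 ≈ -0.028055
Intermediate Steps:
o(W) = -11 (o(W) = -6 - 5 = -11)
U(h) = 2 (U(h) = 2/1 = 2*1 = 2)
G(I) = I (G(I) = 0 + I = I)
B(j) = -13 (B(j) = -2 - 11 = -13)
s(f) = 2*f
s((B(-3) + U(6))²)/(-8626) = (2*(-13 + 2)²)/(-8626) = (2*(-11)²)*(-1/8626) = (2*121)*(-1/8626) = 242*(-1/8626) = -121/4313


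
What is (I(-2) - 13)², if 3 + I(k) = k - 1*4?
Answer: 484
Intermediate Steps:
I(k) = -7 + k (I(k) = -3 + (k - 1*4) = -3 + (k - 4) = -3 + (-4 + k) = -7 + k)
(I(-2) - 13)² = ((-7 - 2) - 13)² = (-9 - 13)² = (-22)² = 484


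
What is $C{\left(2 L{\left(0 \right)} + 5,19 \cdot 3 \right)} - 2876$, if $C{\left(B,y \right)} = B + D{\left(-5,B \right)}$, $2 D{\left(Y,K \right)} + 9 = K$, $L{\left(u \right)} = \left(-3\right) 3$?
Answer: $-2900$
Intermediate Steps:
$L{\left(u \right)} = -9$
$D{\left(Y,K \right)} = - \frac{9}{2} + \frac{K}{2}$
$C{\left(B,y \right)} = - \frac{9}{2} + \frac{3 B}{2}$ ($C{\left(B,y \right)} = B + \left(- \frac{9}{2} + \frac{B}{2}\right) = - \frac{9}{2} + \frac{3 B}{2}$)
$C{\left(2 L{\left(0 \right)} + 5,19 \cdot 3 \right)} - 2876 = \left(- \frac{9}{2} + \frac{3 \left(2 \left(-9\right) + 5\right)}{2}\right) - 2876 = \left(- \frac{9}{2} + \frac{3 \left(-18 + 5\right)}{2}\right) - 2876 = \left(- \frac{9}{2} + \frac{3}{2} \left(-13\right)\right) - 2876 = \left(- \frac{9}{2} - \frac{39}{2}\right) - 2876 = -24 - 2876 = -2900$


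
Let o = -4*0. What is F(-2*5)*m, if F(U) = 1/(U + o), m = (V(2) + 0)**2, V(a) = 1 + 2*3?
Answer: -49/10 ≈ -4.9000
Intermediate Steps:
V(a) = 7 (V(a) = 1 + 6 = 7)
o = 0
m = 49 (m = (7 + 0)**2 = 7**2 = 49)
F(U) = 1/U (F(U) = 1/(U + 0) = 1/U)
F(-2*5)*m = 49/(-2*5) = 49/(-10) = -1/10*49 = -49/10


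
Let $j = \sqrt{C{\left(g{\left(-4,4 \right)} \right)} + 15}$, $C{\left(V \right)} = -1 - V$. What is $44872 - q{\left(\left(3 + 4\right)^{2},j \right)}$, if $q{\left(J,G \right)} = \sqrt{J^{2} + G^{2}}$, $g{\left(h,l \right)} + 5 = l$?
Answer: $44872 - 4 \sqrt{151} \approx 44823.0$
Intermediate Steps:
$g{\left(h,l \right)} = -5 + l$
$j = \sqrt{15}$ ($j = \sqrt{\left(-1 - \left(-5 + 4\right)\right) + 15} = \sqrt{\left(-1 - -1\right) + 15} = \sqrt{\left(-1 + 1\right) + 15} = \sqrt{0 + 15} = \sqrt{15} \approx 3.873$)
$q{\left(J,G \right)} = \sqrt{G^{2} + J^{2}}$
$44872 - q{\left(\left(3 + 4\right)^{2},j \right)} = 44872 - \sqrt{\left(\sqrt{15}\right)^{2} + \left(\left(3 + 4\right)^{2}\right)^{2}} = 44872 - \sqrt{15 + \left(7^{2}\right)^{2}} = 44872 - \sqrt{15 + 49^{2}} = 44872 - \sqrt{15 + 2401} = 44872 - \sqrt{2416} = 44872 - 4 \sqrt{151}$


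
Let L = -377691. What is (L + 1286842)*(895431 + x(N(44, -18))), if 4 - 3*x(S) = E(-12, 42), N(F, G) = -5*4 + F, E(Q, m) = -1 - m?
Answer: 2442288697340/3 ≈ 8.1410e+11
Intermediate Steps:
N(F, G) = -20 + F
x(S) = 47/3 (x(S) = 4/3 - (-1 - 1*42)/3 = 4/3 - (-1 - 42)/3 = 4/3 - 1/3*(-43) = 4/3 + 43/3 = 47/3)
(L + 1286842)*(895431 + x(N(44, -18))) = (-377691 + 1286842)*(895431 + 47/3) = 909151*(2686340/3) = 2442288697340/3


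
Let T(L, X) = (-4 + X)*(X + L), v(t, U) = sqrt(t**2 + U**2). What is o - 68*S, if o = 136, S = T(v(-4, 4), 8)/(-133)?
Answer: 20264/133 + 1088*sqrt(2)/133 ≈ 163.93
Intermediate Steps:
v(t, U) = sqrt(U**2 + t**2)
T(L, X) = (-4 + X)*(L + X)
S = -32/133 - 16*sqrt(2)/133 (S = (8**2 - 4*sqrt(4**2 + (-4)**2) - 4*8 + sqrt(4**2 + (-4)**2)*8)/(-133) = (64 - 4*sqrt(16 + 16) - 32 + sqrt(16 + 16)*8)*(-1/133) = (64 - 16*sqrt(2) - 32 + sqrt(32)*8)*(-1/133) = (64 - 16*sqrt(2) - 32 + (4*sqrt(2))*8)*(-1/133) = (64 - 16*sqrt(2) - 32 + 32*sqrt(2))*(-1/133) = (32 + 16*sqrt(2))*(-1/133) = -32/133 - 16*sqrt(2)/133 ≈ -0.41073)
o - 68*S = 136 - 68*(-32/133 - 16*sqrt(2)/133) = 136 + (2176/133 + 1088*sqrt(2)/133) = 20264/133 + 1088*sqrt(2)/133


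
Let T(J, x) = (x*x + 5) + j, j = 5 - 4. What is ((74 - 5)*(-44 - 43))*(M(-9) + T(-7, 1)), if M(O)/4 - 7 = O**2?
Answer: -2155077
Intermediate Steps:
j = 1
T(J, x) = 6 + x**2 (T(J, x) = (x*x + 5) + 1 = (x**2 + 5) + 1 = (5 + x**2) + 1 = 6 + x**2)
M(O) = 28 + 4*O**2
((74 - 5)*(-44 - 43))*(M(-9) + T(-7, 1)) = ((74 - 5)*(-44 - 43))*((28 + 4*(-9)**2) + (6 + 1**2)) = (69*(-87))*((28 + 4*81) + (6 + 1)) = -6003*((28 + 324) + 7) = -6003*(352 + 7) = -6003*359 = -2155077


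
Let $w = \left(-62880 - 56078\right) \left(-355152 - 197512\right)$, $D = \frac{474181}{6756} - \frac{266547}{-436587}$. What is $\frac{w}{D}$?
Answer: $\frac{64638908743564615488}{69607350593} \approx 9.2862 \cdot 10^{8}$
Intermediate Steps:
$D = \frac{69607350593}{983193924}$ ($D = 474181 \cdot \frac{1}{6756} - - \frac{88849}{145529} = \frac{474181}{6756} + \frac{88849}{145529} = \frac{69607350593}{983193924} \approx 70.797$)
$w = 65743804112$ ($w = \left(-118958\right) \left(-552664\right) = 65743804112$)
$\frac{w}{D} = \frac{65743804112}{\frac{69607350593}{983193924}} = 65743804112 \cdot \frac{983193924}{69607350593} = \frac{64638908743564615488}{69607350593}$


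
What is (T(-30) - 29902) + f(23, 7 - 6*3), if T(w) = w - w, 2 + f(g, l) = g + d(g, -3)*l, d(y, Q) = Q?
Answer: -29848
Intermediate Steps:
f(g, l) = -2 + g - 3*l (f(g, l) = -2 + (g - 3*l) = -2 + g - 3*l)
T(w) = 0
(T(-30) - 29902) + f(23, 7 - 6*3) = (0 - 29902) + (-2 + 23 - 3*(7 - 6*3)) = -29902 + (-2 + 23 - 3*(7 - 18)) = -29902 + (-2 + 23 - 3*(-11)) = -29902 + (-2 + 23 + 33) = -29902 + 54 = -29848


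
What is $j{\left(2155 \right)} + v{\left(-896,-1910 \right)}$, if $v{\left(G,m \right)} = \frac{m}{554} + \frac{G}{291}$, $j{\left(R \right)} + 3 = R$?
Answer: $\frac{172940167}{80607} \approx 2145.5$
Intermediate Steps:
$j{\left(R \right)} = -3 + R$
$v{\left(G,m \right)} = \frac{G}{291} + \frac{m}{554}$ ($v{\left(G,m \right)} = m \frac{1}{554} + G \frac{1}{291} = \frac{m}{554} + \frac{G}{291} = \frac{G}{291} + \frac{m}{554}$)
$j{\left(2155 \right)} + v{\left(-896,-1910 \right)} = \left(-3 + 2155\right) + \left(\frac{1}{291} \left(-896\right) + \frac{1}{554} \left(-1910\right)\right) = 2152 - \frac{526097}{80607} = \frac{172940167}{80607}$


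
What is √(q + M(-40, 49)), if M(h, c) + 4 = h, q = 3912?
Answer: 2*√967 ≈ 62.193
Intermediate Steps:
M(h, c) = -4 + h
√(q + M(-40, 49)) = √(3912 + (-4 - 40)) = √(3912 - 44) = √3868 = 2*√967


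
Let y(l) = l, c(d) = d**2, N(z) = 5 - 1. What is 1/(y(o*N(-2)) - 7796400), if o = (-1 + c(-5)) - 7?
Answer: -1/7796332 ≈ -1.2827e-7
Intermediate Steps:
N(z) = 4
o = 17 (o = (-1 + (-5)**2) - 7 = (-1 + 25) - 7 = 24 - 7 = 17)
1/(y(o*N(-2)) - 7796400) = 1/(17*4 - 7796400) = 1/(68 - 7796400) = 1/(-7796332) = -1/7796332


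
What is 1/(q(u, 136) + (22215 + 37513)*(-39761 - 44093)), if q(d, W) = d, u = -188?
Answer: -1/5008431900 ≈ -1.9966e-10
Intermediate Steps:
1/(q(u, 136) + (22215 + 37513)*(-39761 - 44093)) = 1/(-188 + (22215 + 37513)*(-39761 - 44093)) = 1/(-188 + 59728*(-83854)) = 1/(-188 - 5008431712) = 1/(-5008431900) = -1/5008431900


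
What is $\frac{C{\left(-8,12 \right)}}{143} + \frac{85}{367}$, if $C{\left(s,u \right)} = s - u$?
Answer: $\frac{4815}{52481} \approx 0.091748$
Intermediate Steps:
$\frac{C{\left(-8,12 \right)}}{143} + \frac{85}{367} = \frac{-8 - 12}{143} + \frac{85}{367} = \left(-8 - 12\right) \frac{1}{143} + 85 \cdot \frac{1}{367} = \left(-20\right) \frac{1}{143} + \frac{85}{367} = - \frac{20}{143} + \frac{85}{367} = \frac{4815}{52481}$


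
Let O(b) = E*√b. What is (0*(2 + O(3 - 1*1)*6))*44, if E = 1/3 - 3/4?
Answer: 0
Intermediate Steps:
E = -5/12 (E = 1*(⅓) - 3*¼ = ⅓ - ¾ = -5/12 ≈ -0.41667)
O(b) = -5*√b/12
(0*(2 + O(3 - 1*1)*6))*44 = (0*(2 - 5*√(3 - 1*1)/12*6))*44 = (0*(2 - 5*√(3 - 1)/12*6))*44 = (0*(2 - 5*√2/12*6))*44 = (0*(2 - 5*√2/2))*44 = 0*44 = 0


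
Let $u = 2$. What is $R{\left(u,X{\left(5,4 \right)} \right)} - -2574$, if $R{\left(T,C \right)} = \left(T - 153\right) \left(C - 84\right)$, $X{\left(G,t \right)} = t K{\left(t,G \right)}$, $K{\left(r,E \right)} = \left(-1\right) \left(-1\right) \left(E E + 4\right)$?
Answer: $-2258$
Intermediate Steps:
$K{\left(r,E \right)} = 4 + E^{2}$ ($K{\left(r,E \right)} = 1 \left(E^{2} + 4\right) = 1 \left(4 + E^{2}\right) = 4 + E^{2}$)
$X{\left(G,t \right)} = t \left(4 + G^{2}\right)$
$R{\left(T,C \right)} = \left(-153 + T\right) \left(-84 + C\right)$
$R{\left(u,X{\left(5,4 \right)} \right)} - -2574 = \left(12852 - 153 \cdot 4 \left(4 + 5^{2}\right) - 168 + 4 \left(4 + 5^{2}\right) 2\right) - -2574 = \left(12852 - 153 \cdot 4 \left(4 + 25\right) - 168 + 4 \left(4 + 25\right) 2\right) + 2574 = \left(12852 - 153 \cdot 4 \cdot 29 - 168 + 4 \cdot 29 \cdot 2\right) + 2574 = \left(12852 - 17748 - 168 + 116 \cdot 2\right) + 2574 = \left(12852 - 17748 - 168 + 232\right) + 2574 = -4832 + 2574 = -2258$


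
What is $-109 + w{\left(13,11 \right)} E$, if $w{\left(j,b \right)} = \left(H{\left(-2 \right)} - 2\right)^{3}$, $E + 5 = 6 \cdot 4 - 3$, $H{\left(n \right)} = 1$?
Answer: $-125$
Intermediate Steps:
$E = 16$ ($E = -5 + \left(6 \cdot 4 - 3\right) = -5 + \left(24 - 3\right) = -5 + 21 = 16$)
$w{\left(j,b \right)} = -1$ ($w{\left(j,b \right)} = \left(1 - 2\right)^{3} = \left(-1\right)^{3} = -1$)
$-109 + w{\left(13,11 \right)} E = -109 - 16 = -125$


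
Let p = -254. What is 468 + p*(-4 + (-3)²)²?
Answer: -5882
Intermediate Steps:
468 + p*(-4 + (-3)²)² = 468 - 254*(-4 + (-3)²)² = 468 - 254*(-4 + 9)² = 468 - 254*5² = 468 - 254*25 = 468 - 6350 = -5882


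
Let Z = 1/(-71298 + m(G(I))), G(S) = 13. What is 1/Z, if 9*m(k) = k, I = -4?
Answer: -641669/9 ≈ -71297.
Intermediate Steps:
m(k) = k/9
Z = -9/641669 (Z = 1/(-71298 + (⅑)*13) = 1/(-71298 + 13/9) = 1/(-641669/9) = -9/641669 ≈ -1.4026e-5)
1/Z = 1/(-9/641669) = -641669/9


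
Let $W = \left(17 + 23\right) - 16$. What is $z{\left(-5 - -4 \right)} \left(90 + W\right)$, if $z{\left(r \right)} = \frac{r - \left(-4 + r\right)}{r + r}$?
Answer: $-228$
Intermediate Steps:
$z{\left(r \right)} = \frac{2}{r}$ ($z{\left(r \right)} = \frac{4}{2 r} = 4 \frac{1}{2 r} = \frac{2}{r}$)
$W = 24$ ($W = 40 - 16 = 24$)
$z{\left(-5 - -4 \right)} \left(90 + W\right) = \frac{2}{-5 - -4} \left(90 + 24\right) = \frac{2}{-5 + 4} \cdot 114 = \frac{2}{-1} \cdot 114 = 2 \left(-1\right) 114 = \left(-2\right) 114 = -228$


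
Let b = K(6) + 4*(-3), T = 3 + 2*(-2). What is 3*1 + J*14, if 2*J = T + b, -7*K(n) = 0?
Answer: -88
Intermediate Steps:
K(n) = 0 (K(n) = -1/7*0 = 0)
T = -1 (T = 3 - 4 = -1)
b = -12 (b = 0 + 4*(-3) = 0 - 12 = -12)
J = -13/2 (J = (-1 - 12)/2 = (1/2)*(-13) = -13/2 ≈ -6.5000)
3*1 + J*14 = 3*1 - 13/2*14 = 3 - 91 = -88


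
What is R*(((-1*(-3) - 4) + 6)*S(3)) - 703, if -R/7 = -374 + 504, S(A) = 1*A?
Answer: -14353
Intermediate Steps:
S(A) = A
R = -910 (R = -7*(-374 + 504) = -7*130 = -910)
R*(((-1*(-3) - 4) + 6)*S(3)) - 703 = -910*((-1*(-3) - 4) + 6)*3 - 703 = -910*((3 - 4) + 6)*3 - 703 = -910*(-1 + 6)*3 - 703 = -4550*3 - 703 = -910*15 - 703 = -13650 - 703 = -14353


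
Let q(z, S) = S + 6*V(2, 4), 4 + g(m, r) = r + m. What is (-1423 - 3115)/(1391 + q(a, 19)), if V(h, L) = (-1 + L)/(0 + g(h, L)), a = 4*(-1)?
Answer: -4538/1419 ≈ -3.1980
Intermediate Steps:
g(m, r) = -4 + m + r (g(m, r) = -4 + (r + m) = -4 + (m + r) = -4 + m + r)
a = -4
V(h, L) = (-1 + L)/(-4 + L + h) (V(h, L) = (-1 + L)/(0 + (-4 + h + L)) = (-1 + L)/(0 + (-4 + L + h)) = (-1 + L)/(-4 + L + h))
q(z, S) = 9 + S (q(z, S) = S + 6*((-1 + 4)/(-4 + 4 + 2)) = S + 6*(3/2) = S + 9 = 9 + S)
(-1423 - 3115)/(1391 + q(a, 19)) = (-1423 - 3115)/(1391 + (9 + 19)) = -4538/(1391 + 28) = -4538/1419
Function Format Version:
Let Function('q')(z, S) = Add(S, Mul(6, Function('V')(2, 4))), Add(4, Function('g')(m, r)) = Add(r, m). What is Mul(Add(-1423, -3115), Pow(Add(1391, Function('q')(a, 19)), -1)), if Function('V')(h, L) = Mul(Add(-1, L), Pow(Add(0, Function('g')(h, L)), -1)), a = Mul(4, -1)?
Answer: Rational(-4538, 1419) ≈ -3.1980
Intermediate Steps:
Function('g')(m, r) = Add(-4, m, r) (Function('g')(m, r) = Add(-4, Add(r, m)) = Add(-4, Add(m, r)) = Add(-4, m, r))
a = -4
Function('V')(h, L) = Mul(Pow(Add(-4, L, h), -1), Add(-1, L)) (Function('V')(h, L) = Mul(Add(-1, L), Pow(Add(0, Add(-4, h, L)), -1)) = Mul(Add(-1, L), Pow(Add(0, Add(-4, L, h)), -1)) = Mul(Add(-1, L), Pow(Add(-4, L, h), -1)) = Mul(Pow(Add(-4, L, h), -1), Add(-1, L)))
Function('q')(z, S) = Add(9, S) (Function('q')(z, S) = Add(S, Mul(6, Mul(Pow(Add(-4, 4, 2), -1), Add(-1, 4)))) = Add(S, Mul(6, Mul(Pow(2, -1), 3))) = Add(S, Mul(6, Mul(Rational(1, 2), 3))) = Add(S, Mul(6, Rational(3, 2))) = Add(S, 9) = Add(9, S))
Mul(Add(-1423, -3115), Pow(Add(1391, Function('q')(a, 19)), -1)) = Mul(Add(-1423, -3115), Pow(Add(1391, Add(9, 19)), -1)) = Mul(-4538, Pow(Add(1391, 28), -1)) = Mul(-4538, Pow(1419, -1)) = Mul(-4538, Rational(1, 1419)) = Rational(-4538, 1419)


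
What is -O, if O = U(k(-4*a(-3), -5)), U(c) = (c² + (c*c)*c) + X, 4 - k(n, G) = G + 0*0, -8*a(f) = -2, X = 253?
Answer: -1063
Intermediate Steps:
a(f) = ¼ (a(f) = -⅛*(-2) = ¼)
k(n, G) = 4 - G (k(n, G) = 4 - (G + 0*0) = 4 - (G + 0) = 4 - G)
U(c) = 253 + c² + c³ (U(c) = (c² + (c*c)*c) + 253 = (c² + c²*c) + 253 = (c² + c³) + 253 = 253 + c² + c³)
O = 1063 (O = 253 + (4 - 1*(-5))² + (4 - 1*(-5))³ = 253 + (4 + 5)² + (4 + 5)³ = 253 + 9² + 9³ = 253 + 81 + 729 = 1063)
-O = -1*1063 = -1063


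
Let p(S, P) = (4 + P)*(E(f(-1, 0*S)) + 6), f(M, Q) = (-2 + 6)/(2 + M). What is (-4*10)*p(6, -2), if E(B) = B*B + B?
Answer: -2080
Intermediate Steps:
f(M, Q) = 4/(2 + M)
E(B) = B + B² (E(B) = B² + B = B + B²)
p(S, P) = 104 + 26*P (p(S, P) = (4 + P)*((4/(2 - 1))*(1 + 4/(2 - 1)) + 6) = (4 + P)*((4/1)*(1 + 4/1) + 6) = (4 + P)*((4*1)*(1 + 4*1) + 6) = (4 + P)*(4*(1 + 4) + 6) = (4 + P)*(4*5 + 6) = (4 + P)*(20 + 6) = (4 + P)*26 = 104 + 26*P)
(-4*10)*p(6, -2) = (-4*10)*(104 + 26*(-2)) = -40*(104 - 52) = -40*52 = -2080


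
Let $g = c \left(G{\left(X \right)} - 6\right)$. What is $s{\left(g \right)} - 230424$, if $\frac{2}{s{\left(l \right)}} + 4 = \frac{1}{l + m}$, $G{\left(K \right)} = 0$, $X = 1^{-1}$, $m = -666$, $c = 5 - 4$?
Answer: $- \frac{619611480}{2689} \approx -2.3042 \cdot 10^{5}$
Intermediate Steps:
$c = 1$
$X = 1$
$g = -6$ ($g = 1 \left(0 - 6\right) = 1 \left(-6\right) = -6$)
$s{\left(l \right)} = \frac{2}{-4 + \frac{1}{-666 + l}}$ ($s{\left(l \right)} = \frac{2}{-4 + \frac{1}{l - 666}} = \frac{2}{-4 + \frac{1}{-666 + l}}$)
$s{\left(g \right)} - 230424 = \frac{2 \left(666 - -6\right)}{-2665 + 4 \left(-6\right)} - 230424 = \frac{2 \left(666 + 6\right)}{-2665 - 24} - 230424 = 2 \frac{1}{-2689} \cdot 672 - 230424 = 2 \left(- \frac{1}{2689}\right) 672 - 230424 = - \frac{1344}{2689} - 230424 = - \frac{619611480}{2689}$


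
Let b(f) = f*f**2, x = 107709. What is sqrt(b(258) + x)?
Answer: sqrt(17281221) ≈ 4157.1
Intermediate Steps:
b(f) = f**3
sqrt(b(258) + x) = sqrt(258**3 + 107709) = sqrt(17173512 + 107709) = sqrt(17281221)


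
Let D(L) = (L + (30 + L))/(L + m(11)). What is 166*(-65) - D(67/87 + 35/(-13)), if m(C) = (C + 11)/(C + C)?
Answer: -1603484/149 ≈ -10762.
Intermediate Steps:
m(C) = (11 + C)/(2*C) (m(C) = (11 + C)/((2*C)) = (11 + C)*(1/(2*C)) = (11 + C)/(2*C))
D(L) = (30 + 2*L)/(1 + L) (D(L) = (L + (30 + L))/(L + (½)*(11 + 11)/11) = (30 + 2*L)/(L + (½)*(1/11)*22) = (30 + 2*L)/(L + 1) = (30 + 2*L)/(1 + L))
166*(-65) - D(67/87 + 35/(-13)) = 166*(-65) - 2*(15 + (67/87 + 35/(-13)))/(1 + (67/87 + 35/(-13))) = -10790 - 2*(15 + (67*(1/87) + 35*(-1/13)))/(1 + (67*(1/87) + 35*(-1/13))) = -10790 - 2*(15 + (67/87 - 35/13))/(1 + (67/87 - 35/13)) = -10790 - 2*(15 - 2174/1131)/(1 - 2174/1131) = -10790 - 2*14791/((-1043/1131)*1131) = -10790 - 2*(-1131)*14791/(1043*1131) = -10790 - 1*(-4226/149) = -10790 + 4226/149 = -1603484/149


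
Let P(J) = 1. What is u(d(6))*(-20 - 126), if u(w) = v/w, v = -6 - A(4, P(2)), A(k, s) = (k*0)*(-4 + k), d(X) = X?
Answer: 146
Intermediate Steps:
A(k, s) = 0 (A(k, s) = 0*(-4 + k) = 0)
v = -6 (v = -6 - 1*0 = -6 + 0 = -6)
u(w) = -6/w
u(d(6))*(-20 - 126) = (-6/6)*(-20 - 126) = -6*⅙*(-146) = -1*(-146) = 146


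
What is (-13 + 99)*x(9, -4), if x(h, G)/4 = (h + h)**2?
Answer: 111456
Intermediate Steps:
x(h, G) = 16*h**2 (x(h, G) = 4*(h + h)**2 = 4*(2*h)**2 = 4*(4*h**2) = 16*h**2)
(-13 + 99)*x(9, -4) = (-13 + 99)*(16*9**2) = 86*(16*81) = 86*1296 = 111456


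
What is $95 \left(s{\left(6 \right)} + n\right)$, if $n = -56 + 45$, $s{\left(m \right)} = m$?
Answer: $-475$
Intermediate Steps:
$n = -11$
$95 \left(s{\left(6 \right)} + n\right) = 95 \left(6 - 11\right) = 95 \left(-5\right) = -475$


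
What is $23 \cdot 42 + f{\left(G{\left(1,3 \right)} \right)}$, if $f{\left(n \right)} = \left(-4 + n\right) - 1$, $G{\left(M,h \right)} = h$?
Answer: $964$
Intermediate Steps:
$f{\left(n \right)} = -5 + n$
$23 \cdot 42 + f{\left(G{\left(1,3 \right)} \right)} = 23 \cdot 42 + \left(-5 + 3\right) = 966 - 2 = 964$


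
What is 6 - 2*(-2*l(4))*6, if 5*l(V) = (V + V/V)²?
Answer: 126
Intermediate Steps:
l(V) = (1 + V)²/5 (l(V) = (V + V/V)²/5 = (V + 1)²/5 = (1 + V)²/5)
6 - 2*(-2*l(4))*6 = 6 - 2*(-2*(1 + 4)²/5)*6 = 6 - 2*(-2*5²/5)*6 = 6 - 2*(-2*25/5)*6 = 6 - 2*(-2*5)*6 = 6 - (-20)*6 = 6 - 2*(-60) = 6 + 120 = 126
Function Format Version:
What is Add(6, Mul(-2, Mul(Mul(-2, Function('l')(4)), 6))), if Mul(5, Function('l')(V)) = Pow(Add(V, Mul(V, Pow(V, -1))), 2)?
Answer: 126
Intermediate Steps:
Function('l')(V) = Mul(Rational(1, 5), Pow(Add(1, V), 2)) (Function('l')(V) = Mul(Rational(1, 5), Pow(Add(V, Mul(V, Pow(V, -1))), 2)) = Mul(Rational(1, 5), Pow(Add(V, 1), 2)) = Mul(Rational(1, 5), Pow(Add(1, V), 2)))
Add(6, Mul(-2, Mul(Mul(-2, Function('l')(4)), 6))) = Add(6, Mul(-2, Mul(Mul(-2, Mul(Rational(1, 5), Pow(Add(1, 4), 2))), 6))) = Add(6, Mul(-2, Mul(Mul(-2, Mul(Rational(1, 5), Pow(5, 2))), 6))) = Add(6, Mul(-2, Mul(Mul(-2, Mul(Rational(1, 5), 25)), 6))) = Add(6, Mul(-2, Mul(Mul(-2, 5), 6))) = Add(6, Mul(-2, Mul(-10, 6))) = Add(6, Mul(-2, -60)) = Add(6, 120) = 126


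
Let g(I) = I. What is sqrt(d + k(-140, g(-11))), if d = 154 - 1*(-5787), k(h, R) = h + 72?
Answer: sqrt(5873) ≈ 76.635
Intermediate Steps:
k(h, R) = 72 + h
d = 5941 (d = 154 + 5787 = 5941)
sqrt(d + k(-140, g(-11))) = sqrt(5941 + (72 - 140)) = sqrt(5941 - 68) = sqrt(5873)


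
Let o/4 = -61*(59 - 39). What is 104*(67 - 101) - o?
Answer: 1344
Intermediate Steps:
o = -4880 (o = 4*(-61*(59 - 39)) = 4*(-61*20) = 4*(-1220) = -4880)
104*(67 - 101) - o = 104*(67 - 101) - 1*(-4880) = 104*(-34) + 4880 = -3536 + 4880 = 1344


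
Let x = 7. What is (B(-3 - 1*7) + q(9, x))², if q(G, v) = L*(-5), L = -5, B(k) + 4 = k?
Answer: 121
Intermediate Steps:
B(k) = -4 + k
q(G, v) = 25 (q(G, v) = -5*(-5) = 25)
(B(-3 - 1*7) + q(9, x))² = ((-4 + (-3 - 1*7)) + 25)² = ((-4 + (-3 - 7)) + 25)² = ((-4 - 10) + 25)² = (-14 + 25)² = 11² = 121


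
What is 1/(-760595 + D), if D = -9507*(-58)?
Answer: -1/209189 ≈ -4.7804e-6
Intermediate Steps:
D = 551406
1/(-760595 + D) = 1/(-760595 + 551406) = 1/(-209189) = -1/209189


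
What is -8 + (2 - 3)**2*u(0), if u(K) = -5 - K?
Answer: -13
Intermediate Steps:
-8 + (2 - 3)**2*u(0) = -8 + (2 - 3)**2*(-5 - 1*0) = -8 + (-1)**2*(-5 + 0) = -8 + 1*(-5) = -8 - 5 = -13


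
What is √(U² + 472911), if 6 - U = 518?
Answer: √735055 ≈ 857.35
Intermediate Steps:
U = -512 (U = 6 - 1*518 = 6 - 518 = -512)
√(U² + 472911) = √((-512)² + 472911) = √(262144 + 472911) = √735055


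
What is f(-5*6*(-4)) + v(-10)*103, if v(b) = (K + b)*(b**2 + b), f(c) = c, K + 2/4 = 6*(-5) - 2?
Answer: -393855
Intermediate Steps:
K = -65/2 (K = -1/2 + (6*(-5) - 2) = -1/2 + (-30 - 2) = -1/2 - 32 = -65/2 ≈ -32.500)
v(b) = (-65/2 + b)*(b + b**2) (v(b) = (-65/2 + b)*(b**2 + b) = (-65/2 + b)*(b + b**2))
f(-5*6*(-4)) + v(-10)*103 = -5*6*(-4) + ((1/2)*(-10)*(-65 - 63*(-10) + 2*(-10)**2))*103 = -30*(-4) + ((1/2)*(-10)*(-65 + 630 + 2*100))*103 = 120 + ((1/2)*(-10)*(-65 + 630 + 200))*103 = 120 + ((1/2)*(-10)*765)*103 = 120 - 3825*103 = 120 - 393975 = -393855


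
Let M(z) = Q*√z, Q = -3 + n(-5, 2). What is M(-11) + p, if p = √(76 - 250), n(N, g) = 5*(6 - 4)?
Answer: I*(√174 + 7*√11) ≈ 36.407*I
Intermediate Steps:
n(N, g) = 10 (n(N, g) = 5*2 = 10)
p = I*√174 (p = √(-174) = I*√174 ≈ 13.191*I)
Q = 7 (Q = -3 + 10 = 7)
M(z) = 7*√z
M(-11) + p = 7*√(-11) + I*√174 = 7*(I*√11) + I*√174 = 7*I*√11 + I*√174 = I*√174 + 7*I*√11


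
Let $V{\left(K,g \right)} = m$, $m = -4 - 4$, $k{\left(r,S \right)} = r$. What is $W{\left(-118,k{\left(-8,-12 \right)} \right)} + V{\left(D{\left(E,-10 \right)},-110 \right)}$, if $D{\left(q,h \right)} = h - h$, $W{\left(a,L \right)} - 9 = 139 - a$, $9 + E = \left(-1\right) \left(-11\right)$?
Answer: $258$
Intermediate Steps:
$E = 2$ ($E = -9 - -11 = -9 + 11 = 2$)
$W{\left(a,L \right)} = 148 - a$ ($W{\left(a,L \right)} = 9 - \left(-139 + a\right) = 148 - a$)
$D{\left(q,h \right)} = 0$
$m = -8$ ($m = -4 - 4 = -8$)
$V{\left(K,g \right)} = -8$
$W{\left(-118,k{\left(-8,-12 \right)} \right)} + V{\left(D{\left(E,-10 \right)},-110 \right)} = \left(148 - -118\right) - 8 = \left(148 + 118\right) - 8 = 266 - 8 = 258$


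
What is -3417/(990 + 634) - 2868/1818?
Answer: -1811623/492072 ≈ -3.6816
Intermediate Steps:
-3417/(990 + 634) - 2868/1818 = -3417/1624 - 2868*1/1818 = -3417*1/1624 - 478/303 = -3417/1624 - 478/303 = -1811623/492072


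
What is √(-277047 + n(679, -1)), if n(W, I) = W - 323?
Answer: I*√276691 ≈ 526.01*I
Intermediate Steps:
n(W, I) = -323 + W
√(-277047 + n(679, -1)) = √(-277047 + (-323 + 679)) = √(-277047 + 356) = √(-276691) = I*√276691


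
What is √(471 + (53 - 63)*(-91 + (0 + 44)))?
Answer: √941 ≈ 30.676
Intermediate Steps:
√(471 + (53 - 63)*(-91 + (0 + 44))) = √(471 - 10*(-91 + 44)) = √(471 - 10*(-47)) = √(471 + 470) = √941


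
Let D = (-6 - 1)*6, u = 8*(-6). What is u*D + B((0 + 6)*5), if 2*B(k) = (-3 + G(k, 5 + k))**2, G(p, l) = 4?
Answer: 4033/2 ≈ 2016.5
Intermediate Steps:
u = -48
B(k) = 1/2 (B(k) = (-3 + 4)**2/2 = (1/2)*1**2 = (1/2)*1 = 1/2)
D = -42 (D = -7*6 = -42)
u*D + B((0 + 6)*5) = -48*(-42) + 1/2 = 2016 + 1/2 = 4033/2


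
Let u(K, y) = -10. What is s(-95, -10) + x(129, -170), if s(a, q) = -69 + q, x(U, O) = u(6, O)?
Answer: -89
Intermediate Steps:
x(U, O) = -10
s(-95, -10) + x(129, -170) = (-69 - 10) - 10 = -79 - 10 = -89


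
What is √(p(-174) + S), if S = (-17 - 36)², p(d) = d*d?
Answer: √33085 ≈ 181.89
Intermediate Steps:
p(d) = d²
S = 2809 (S = (-53)² = 2809)
√(p(-174) + S) = √((-174)² + 2809) = √(30276 + 2809) = √33085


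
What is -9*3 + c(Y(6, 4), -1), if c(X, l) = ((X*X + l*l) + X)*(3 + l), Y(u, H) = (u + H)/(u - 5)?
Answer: 195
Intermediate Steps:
Y(u, H) = (H + u)/(-5 + u)
c(X, l) = (3 + l)*(X + X² + l²) (c(X, l) = ((X² + l²) + X)*(3 + l) = (X + X² + l²)*(3 + l) = (3 + l)*(X + X² + l²))
-9*3 + c(Y(6, 4), -1) = -9*3 + ((-1)³ + 3*((4 + 6)/(-5 + 6)) + 3*((4 + 6)/(-5 + 6))² + 3*(-1)² + ((4 + 6)/(-5 + 6))*(-1) - ((4 + 6)/(-5 + 6))²) = -27 + (-1 + 3*(10/1) + 3*(10/1)² + 3*1 + (10/1)*(-1) - (10/1)²) = -27 + (-1 + 3*(1*10) + 3*(1*10)² + 3 + (1*10)*(-1) - (1*10)²) = -27 + (-1 + 3*10 + 3*10² + 3 + 10*(-1) - 1*10²) = -27 + (-1 + 30 + 3*100 + 3 - 10 - 1*100) = -27 + (-1 + 30 + 300 + 3 - 10 - 100) = -27 + 222 = 195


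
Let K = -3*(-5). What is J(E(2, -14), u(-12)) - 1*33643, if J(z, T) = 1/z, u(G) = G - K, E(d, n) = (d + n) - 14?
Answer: -874719/26 ≈ -33643.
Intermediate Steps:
K = 15
E(d, n) = -14 + d + n
u(G) = -15 + G (u(G) = G - 1*15 = G - 15 = -15 + G)
J(E(2, -14), u(-12)) - 1*33643 = 1/(-14 + 2 - 14) - 1*33643 = 1/(-26) - 33643 = -1/26 - 33643 = -874719/26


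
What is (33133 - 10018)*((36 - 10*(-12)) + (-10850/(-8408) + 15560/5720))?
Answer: 2223523454745/601172 ≈ 3.6986e+6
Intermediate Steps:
(33133 - 10018)*((36 - 10*(-12)) + (-10850/(-8408) + 15560/5720)) = 23115*((36 + 120) + (-10850*(-1/8408) + 15560*(1/5720))) = 23115*(156 + (5425/4204 + 389/143)) = 23115*(156 + 2411131/601172) = 23115*(96193963/601172) = 2223523454745/601172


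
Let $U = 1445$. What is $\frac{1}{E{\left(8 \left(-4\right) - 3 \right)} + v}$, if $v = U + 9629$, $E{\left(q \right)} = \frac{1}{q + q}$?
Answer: $\frac{70}{775179} \approx 9.0302 \cdot 10^{-5}$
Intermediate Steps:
$E{\left(q \right)} = \frac{1}{2 q}$
$v = 11074$ ($v = 1445 + 9629 = 11074$)
$\frac{1}{E{\left(8 \left(-4\right) - 3 \right)} + v} = \frac{1}{\frac{1}{2 \left(8 \left(-4\right) - 3\right)} + 11074} = \frac{1}{\frac{1}{2 \left(-32 - 3\right)} + 11074} = \frac{1}{\frac{1}{2 \left(-35\right)} + 11074} = \frac{1}{\frac{1}{2} \left(- \frac{1}{35}\right) + 11074} = \frac{1}{- \frac{1}{70} + 11074} = \frac{1}{\frac{775179}{70}} = \frac{70}{775179}$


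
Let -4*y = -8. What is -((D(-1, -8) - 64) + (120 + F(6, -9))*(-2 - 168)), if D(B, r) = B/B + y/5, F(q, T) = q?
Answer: 107413/5 ≈ 21483.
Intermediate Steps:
y = 2 (y = -¼*(-8) = 2)
D(B, r) = 7/5 (D(B, r) = B/B + 2/5 = 1 + 2*(⅕) = 1 + ⅖ = 7/5)
-((D(-1, -8) - 64) + (120 + F(6, -9))*(-2 - 168)) = -((7/5 - 64) + (120 + 6)*(-2 - 168)) = -(-313/5 + 126*(-170)) = -(-313/5 - 21420) = -1*(-107413/5) = 107413/5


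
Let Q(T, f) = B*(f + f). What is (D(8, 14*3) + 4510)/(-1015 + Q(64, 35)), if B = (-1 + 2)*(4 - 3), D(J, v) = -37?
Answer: -71/15 ≈ -4.7333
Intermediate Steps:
B = 1 (B = 1*1 = 1)
Q(T, f) = 2*f (Q(T, f) = 1*(f + f) = 1*(2*f) = 2*f)
(D(8, 14*3) + 4510)/(-1015 + Q(64, 35)) = (-37 + 4510)/(-1015 + 2*35) = 4473/(-1015 + 70) = 4473/(-945) = 4473*(-1/945) = -71/15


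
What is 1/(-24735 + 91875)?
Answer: 1/67140 ≈ 1.4894e-5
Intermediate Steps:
1/(-24735 + 91875) = 1/67140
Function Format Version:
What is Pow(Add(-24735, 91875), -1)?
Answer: Rational(1, 67140) ≈ 1.4894e-5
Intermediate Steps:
Pow(Add(-24735, 91875), -1) = Pow(67140, -1) = Rational(1, 67140)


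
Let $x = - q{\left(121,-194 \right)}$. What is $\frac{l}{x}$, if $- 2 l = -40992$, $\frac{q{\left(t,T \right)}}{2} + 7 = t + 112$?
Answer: $- \frac{5124}{113} \approx -45.345$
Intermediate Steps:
$q{\left(t,T \right)} = 210 + 2 t$ ($q{\left(t,T \right)} = -14 + 2 \left(t + 112\right) = -14 + 2 \left(112 + t\right) = -14 + \left(224 + 2 t\right) = 210 + 2 t$)
$l = 20496$ ($l = \left(- \frac{1}{2}\right) \left(-40992\right) = 20496$)
$x = -452$ ($x = - (210 + 2 \cdot 121) = - (210 + 242) = \left(-1\right) 452 = -452$)
$\frac{l}{x} = \frac{20496}{-452} = 20496 \left(- \frac{1}{452}\right) = - \frac{5124}{113}$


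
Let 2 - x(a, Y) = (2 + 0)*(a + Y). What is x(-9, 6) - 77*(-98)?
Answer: 7554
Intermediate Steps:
x(a, Y) = 2 - 2*Y - 2*a (x(a, Y) = 2 - (2 + 0)*(a + Y) = 2 - 2*(Y + a) = 2 - (2*Y + 2*a) = 2 + (-2*Y - 2*a) = 2 - 2*Y - 2*a)
x(-9, 6) - 77*(-98) = (2 - 2*6 - 2*(-9)) - 77*(-98) = (2 - 12 + 18) + 7546 = 8 + 7546 = 7554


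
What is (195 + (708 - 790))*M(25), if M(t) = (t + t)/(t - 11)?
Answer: 2825/7 ≈ 403.57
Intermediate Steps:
M(t) = 2*t/(-11 + t) (M(t) = (2*t)/(-11 + t) = 2*t/(-11 + t))
(195 + (708 - 790))*M(25) = (195 + (708 - 790))*(2*25/(-11 + 25)) = (195 - 82)*(2*25/14) = 113*(2*25*(1/14)) = 113*(25/7) = 2825/7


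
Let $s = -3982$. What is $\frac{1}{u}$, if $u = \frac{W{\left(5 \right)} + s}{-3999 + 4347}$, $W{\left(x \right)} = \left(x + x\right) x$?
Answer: $- \frac{87}{983} \approx -0.088505$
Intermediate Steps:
$W{\left(x \right)} = 2 x^{2}$ ($W{\left(x \right)} = 2 x x = 2 x^{2}$)
$u = - \frac{983}{87}$ ($u = \frac{2 \cdot 5^{2} - 3982}{-3999 + 4347} = \frac{2 \cdot 25 - 3982}{348} = \left(50 - 3982\right) \frac{1}{348} = \left(-3932\right) \frac{1}{348} = - \frac{983}{87} \approx -11.299$)
$\frac{1}{u} = \frac{1}{- \frac{983}{87}} = - \frac{87}{983}$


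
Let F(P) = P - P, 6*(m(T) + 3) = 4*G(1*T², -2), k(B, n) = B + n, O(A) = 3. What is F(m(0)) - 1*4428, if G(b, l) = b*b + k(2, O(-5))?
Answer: -4428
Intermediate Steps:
G(b, l) = 5 + b² (G(b, l) = b*b + (2 + 3) = b² + 5 = 5 + b²)
m(T) = ⅓ + 2*T⁴/3 (m(T) = -3 + (4*(5 + (1*T²)²))/6 = -3 + (4*(5 + (T²)²))/6 = -3 + (4*(5 + T⁴))/6 = -3 + (20 + 4*T⁴)/6 = -3 + (10/3 + 2*T⁴/3) = ⅓ + 2*T⁴/3)
F(P) = 0
F(m(0)) - 1*4428 = 0 - 1*4428 = 0 - 4428 = -4428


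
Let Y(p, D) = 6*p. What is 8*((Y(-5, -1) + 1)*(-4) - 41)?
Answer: 600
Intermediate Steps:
8*((Y(-5, -1) + 1)*(-4) - 41) = 8*((6*(-5) + 1)*(-4) - 41) = 8*((-30 + 1)*(-4) - 41) = 8*(-29*(-4) - 41) = 8*(116 - 41) = 8*75 = 600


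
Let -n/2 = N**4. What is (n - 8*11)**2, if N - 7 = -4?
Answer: 62500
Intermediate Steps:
N = 3 (N = 7 - 4 = 3)
n = -162 (n = -2*3**4 = -2*81 = -162)
(n - 8*11)**2 = (-162 - 8*11)**2 = (-162 - 88)**2 = (-250)**2 = 62500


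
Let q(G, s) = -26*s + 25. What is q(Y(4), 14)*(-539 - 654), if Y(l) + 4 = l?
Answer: 404427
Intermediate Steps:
Y(l) = -4 + l
q(G, s) = 25 - 26*s
q(Y(4), 14)*(-539 - 654) = (25 - 26*14)*(-539 - 654) = (25 - 364)*(-1193) = -339*(-1193) = 404427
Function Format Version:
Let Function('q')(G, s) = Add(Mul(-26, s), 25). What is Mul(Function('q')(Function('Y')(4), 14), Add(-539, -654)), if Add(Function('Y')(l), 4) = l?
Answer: 404427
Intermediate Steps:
Function('Y')(l) = Add(-4, l)
Function('q')(G, s) = Add(25, Mul(-26, s))
Mul(Function('q')(Function('Y')(4), 14), Add(-539, -654)) = Mul(Add(25, Mul(-26, 14)), Add(-539, -654)) = Mul(Add(25, -364), -1193) = Mul(-339, -1193) = 404427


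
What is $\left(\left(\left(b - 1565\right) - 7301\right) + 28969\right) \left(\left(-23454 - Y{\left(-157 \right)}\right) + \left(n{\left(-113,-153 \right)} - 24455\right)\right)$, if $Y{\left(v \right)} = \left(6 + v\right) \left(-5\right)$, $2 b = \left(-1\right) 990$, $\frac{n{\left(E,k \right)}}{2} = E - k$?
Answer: $-952635072$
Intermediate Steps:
$n{\left(E,k \right)} = - 2 k + 2 E$ ($n{\left(E,k \right)} = 2 \left(E - k\right) = - 2 k + 2 E$)
$b = -495$ ($b = \frac{\left(-1\right) 990}{2} = \frac{1}{2} \left(-990\right) = -495$)
$Y{\left(v \right)} = -30 - 5 v$
$\left(\left(\left(b - 1565\right) - 7301\right) + 28969\right) \left(\left(-23454 - Y{\left(-157 \right)}\right) + \left(n{\left(-113,-153 \right)} - 24455\right)\right) = \left(\left(\left(-495 - 1565\right) - 7301\right) + 28969\right) \left(\left(-23454 - \left(-30 - -785\right)\right) + \left(\left(\left(-2\right) \left(-153\right) + 2 \left(-113\right)\right) - 24455\right)\right) = \left(\left(-2060 - 7301\right) + 28969\right) \left(\left(-23454 - \left(-30 + 785\right)\right) + \left(\left(306 - 226\right) - 24455\right)\right) = \left(-9361 + 28969\right) \left(\left(-23454 - 755\right) + \left(80 - 24455\right)\right) = 19608 \left(\left(-23454 - 755\right) - 24375\right) = 19608 \left(-24209 - 24375\right) = 19608 \left(-48584\right) = -952635072$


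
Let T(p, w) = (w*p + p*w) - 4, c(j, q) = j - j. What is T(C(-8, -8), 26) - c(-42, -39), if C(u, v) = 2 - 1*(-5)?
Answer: 360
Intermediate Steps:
c(j, q) = 0
C(u, v) = 7 (C(u, v) = 2 + 5 = 7)
T(p, w) = -4 + 2*p*w (T(p, w) = (p*w + p*w) - 4 = 2*p*w - 4 = -4 + 2*p*w)
T(C(-8, -8), 26) - c(-42, -39) = (-4 + 2*7*26) - 1*0 = (-4 + 364) + 0 = 360 + 0 = 360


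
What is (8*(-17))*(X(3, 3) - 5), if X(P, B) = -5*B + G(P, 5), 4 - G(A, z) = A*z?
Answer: 4216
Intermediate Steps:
G(A, z) = 4 - A*z
X(P, B) = 4 - 5*B - 5*P (X(P, B) = -5*B + (4 - 1*P*5) = -5*B + (4 - 5*P) = 4 - 5*B - 5*P)
(8*(-17))*(X(3, 3) - 5) = (8*(-17))*((4 - 5*3 - 5*3) - 5) = -136*((4 - 15 - 15) - 5) = -136*(-26 - 5) = -136*(-31) = 4216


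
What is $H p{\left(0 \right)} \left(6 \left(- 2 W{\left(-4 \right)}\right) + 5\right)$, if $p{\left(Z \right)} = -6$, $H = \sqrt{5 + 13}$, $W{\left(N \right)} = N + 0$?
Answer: $- 954 \sqrt{2} \approx -1349.2$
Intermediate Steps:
$W{\left(N \right)} = N$
$H = 3 \sqrt{2}$ ($H = \sqrt{18} = 3 \sqrt{2} \approx 4.2426$)
$H p{\left(0 \right)} \left(6 \left(- 2 W{\left(-4 \right)}\right) + 5\right) = 3 \sqrt{2} \left(-6\right) \left(6 \left(\left(-2\right) \left(-4\right)\right) + 5\right) = - 18 \sqrt{2} \left(6 \cdot 8 + 5\right) = - 18 \sqrt{2} \left(48 + 5\right) = - 18 \sqrt{2} \cdot 53 = - 954 \sqrt{2}$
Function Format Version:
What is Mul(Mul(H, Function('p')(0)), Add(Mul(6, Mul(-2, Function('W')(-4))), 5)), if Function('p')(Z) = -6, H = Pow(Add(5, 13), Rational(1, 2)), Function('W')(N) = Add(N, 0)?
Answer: Mul(-954, Pow(2, Rational(1, 2))) ≈ -1349.2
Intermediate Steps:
Function('W')(N) = N
H = Mul(3, Pow(2, Rational(1, 2))) (H = Pow(18, Rational(1, 2)) = Mul(3, Pow(2, Rational(1, 2))) ≈ 4.2426)
Mul(Mul(H, Function('p')(0)), Add(Mul(6, Mul(-2, Function('W')(-4))), 5)) = Mul(Mul(Mul(3, Pow(2, Rational(1, 2))), -6), Add(Mul(6, Mul(-2, -4)), 5)) = Mul(Mul(-18, Pow(2, Rational(1, 2))), Add(Mul(6, 8), 5)) = Mul(Mul(-18, Pow(2, Rational(1, 2))), Add(48, 5)) = Mul(Mul(-18, Pow(2, Rational(1, 2))), 53) = Mul(-954, Pow(2, Rational(1, 2)))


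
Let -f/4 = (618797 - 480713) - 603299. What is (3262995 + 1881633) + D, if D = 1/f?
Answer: 9573432460081/1860860 ≈ 5.1446e+6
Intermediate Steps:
f = 1860860 (f = -4*((618797 - 480713) - 603299) = -4*(138084 - 603299) = -4*(-465215) = 1860860)
D = 1/1860860 ≈ 5.3739e-7
(3262995 + 1881633) + D = (3262995 + 1881633) + 1/1860860 = 5144628 + 1/1860860 = 9573432460081/1860860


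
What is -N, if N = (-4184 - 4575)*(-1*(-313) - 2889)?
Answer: -22563184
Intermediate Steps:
N = 22563184 (N = -8759*(313 - 2889) = -8759*(-2576) = 22563184)
-N = -1*22563184 = -22563184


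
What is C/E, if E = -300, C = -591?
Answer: 197/100 ≈ 1.9700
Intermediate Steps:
C/E = -591/(-300) = -591*(-1/300) = 197/100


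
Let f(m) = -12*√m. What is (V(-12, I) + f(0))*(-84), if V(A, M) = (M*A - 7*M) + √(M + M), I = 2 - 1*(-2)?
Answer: 6384 - 168*√2 ≈ 6146.4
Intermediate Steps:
I = 4 (I = 2 + 2 = 4)
V(A, M) = -7*M + A*M + √2*√M (V(A, M) = (A*M - 7*M) + √(2*M) = (-7*M + A*M) + √2*√M = -7*M + A*M + √2*√M)
(V(-12, I) + f(0))*(-84) = ((-7*4 - 12*4 + √2*√4) - 12*√0)*(-84) = ((-28 - 48 + √2*2) - 12*0)*(-84) = ((-28 - 48 + 2*√2) + 0)*(-84) = ((-76 + 2*√2) + 0)*(-84) = (-76 + 2*√2)*(-84) = 6384 - 168*√2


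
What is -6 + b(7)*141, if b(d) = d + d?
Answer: 1968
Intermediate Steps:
b(d) = 2*d
-6 + b(7)*141 = -6 + (2*7)*141 = -6 + 14*141 = -6 + 1974 = 1968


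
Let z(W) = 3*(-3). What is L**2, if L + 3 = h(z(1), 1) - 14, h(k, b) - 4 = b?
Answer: 144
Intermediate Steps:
z(W) = -9
h(k, b) = 4 + b
L = -12 (L = -3 + ((4 + 1) - 14) = -3 + (5 - 14) = -3 - 9 = -12)
L**2 = (-12)**2 = 144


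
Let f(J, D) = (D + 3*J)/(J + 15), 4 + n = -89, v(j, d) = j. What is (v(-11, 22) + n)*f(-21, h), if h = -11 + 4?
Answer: -3640/3 ≈ -1213.3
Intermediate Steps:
n = -93 (n = -4 - 89 = -93)
h = -7
f(J, D) = (D + 3*J)/(15 + J)
(v(-11, 22) + n)*f(-21, h) = (-11 - 93)*((-7 + 3*(-21))/(15 - 21)) = -104*(-7 - 63)/(-6) = -(-52)*(-70)/3 = -104*35/3 = -3640/3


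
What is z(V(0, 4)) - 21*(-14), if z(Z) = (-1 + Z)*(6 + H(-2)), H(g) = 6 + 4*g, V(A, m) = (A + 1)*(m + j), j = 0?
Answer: 306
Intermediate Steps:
V(A, m) = m*(1 + A) (V(A, m) = (A + 1)*(m + 0) = (1 + A)*m = m*(1 + A))
z(Z) = -4 + 4*Z (z(Z) = (-1 + Z)*(6 + (6 + 4*(-2))) = (-1 + Z)*(6 + (6 - 8)) = (-1 + Z)*(6 - 2) = (-1 + Z)*4 = -4 + 4*Z)
z(V(0, 4)) - 21*(-14) = (-4 + 4*(4*(1 + 0))) - 21*(-14) = (-4 + 4*(4*1)) + 294 = (-4 + 4*4) + 294 = (-4 + 16) + 294 = 12 + 294 = 306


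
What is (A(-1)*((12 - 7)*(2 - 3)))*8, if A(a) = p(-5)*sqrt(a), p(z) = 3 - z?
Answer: -320*I ≈ -320.0*I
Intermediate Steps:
A(a) = 8*sqrt(a) (A(a) = (3 - 1*(-5))*sqrt(a) = (3 + 5)*sqrt(a) = 8*sqrt(a))
(A(-1)*((12 - 7)*(2 - 3)))*8 = ((8*sqrt(-1))*((12 - 7)*(2 - 3)))*8 = ((8*I)*(5*(-1)))*8 = ((8*I)*(-5))*8 = -40*I*8 = -320*I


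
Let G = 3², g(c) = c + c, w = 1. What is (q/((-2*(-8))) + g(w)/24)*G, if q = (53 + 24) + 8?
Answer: 777/16 ≈ 48.563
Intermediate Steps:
g(c) = 2*c
G = 9
q = 85 (q = 77 + 8 = 85)
(q/((-2*(-8))) + g(w)/24)*G = (85/((-2*(-8))) + (2*1)/24)*9 = (85/16 + 2*(1/24))*9 = (85*(1/16) + 1/12)*9 = (85/16 + 1/12)*9 = (259/48)*9 = 777/16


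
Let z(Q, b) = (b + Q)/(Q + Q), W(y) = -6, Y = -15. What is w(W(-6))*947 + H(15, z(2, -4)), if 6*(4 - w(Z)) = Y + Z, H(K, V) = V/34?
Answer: 482969/68 ≈ 7102.5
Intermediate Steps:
z(Q, b) = (Q + b)/(2*Q) (z(Q, b) = (Q + b)/((2*Q)) = (Q + b)*(1/(2*Q)) = (Q + b)/(2*Q))
H(K, V) = V/34 (H(K, V) = V*(1/34) = V/34)
w(Z) = 13/2 - Z/6 (w(Z) = 4 - (-15 + Z)/6 = 4 + (5/2 - Z/6) = 13/2 - Z/6)
w(W(-6))*947 + H(15, z(2, -4)) = (13/2 - 1/6*(-6))*947 + ((1/2)*(2 - 4)/2)/34 = (13/2 + 1)*947 + ((1/2)*(1/2)*(-2))/34 = (15/2)*947 + (1/34)*(-1/2) = 14205/2 - 1/68 = 482969/68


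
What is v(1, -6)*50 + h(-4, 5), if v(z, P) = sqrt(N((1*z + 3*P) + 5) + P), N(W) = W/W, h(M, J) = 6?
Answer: 6 + 50*I*sqrt(5) ≈ 6.0 + 111.8*I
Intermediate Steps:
N(W) = 1
v(z, P) = sqrt(1 + P)
v(1, -6)*50 + h(-4, 5) = sqrt(1 - 6)*50 + 6 = sqrt(-5)*50 + 6 = (I*sqrt(5))*50 + 6 = 50*I*sqrt(5) + 6 = 6 + 50*I*sqrt(5)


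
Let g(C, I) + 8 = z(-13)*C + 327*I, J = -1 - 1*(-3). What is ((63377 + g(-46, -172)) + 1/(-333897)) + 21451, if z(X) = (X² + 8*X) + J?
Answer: 8512370117/333897 ≈ 25494.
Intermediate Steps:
J = 2 (J = -1 + 3 = 2)
z(X) = 2 + X² + 8*X (z(X) = (X² + 8*X) + 2 = 2 + X² + 8*X)
g(C, I) = -8 + 67*C + 327*I (g(C, I) = -8 + ((2 + (-13)² + 8*(-13))*C + 327*I) = -8 + ((2 + 169 - 104)*C + 327*I) = -8 + (67*C + 327*I) = -8 + 67*C + 327*I)
((63377 + g(-46, -172)) + 1/(-333897)) + 21451 = ((63377 + (-8 + 67*(-46) + 327*(-172))) + 1/(-333897)) + 21451 = ((63377 + (-8 - 3082 - 56244)) - 1/333897) + 21451 = ((63377 - 59334) - 1/333897) + 21451 = (4043 - 1/333897) + 21451 = 1349945570/333897 + 21451 = 8512370117/333897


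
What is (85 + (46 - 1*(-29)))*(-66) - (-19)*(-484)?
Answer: -19756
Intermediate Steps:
(85 + (46 - 1*(-29)))*(-66) - (-19)*(-484) = (85 + (46 + 29))*(-66) - 1*9196 = (85 + 75)*(-66) - 9196 = 160*(-66) - 9196 = -10560 - 9196 = -19756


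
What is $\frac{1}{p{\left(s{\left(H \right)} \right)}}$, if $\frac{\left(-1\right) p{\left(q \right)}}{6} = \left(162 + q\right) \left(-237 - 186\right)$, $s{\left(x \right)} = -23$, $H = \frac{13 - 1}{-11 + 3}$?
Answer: $\frac{1}{352782} \approx 2.8346 \cdot 10^{-6}$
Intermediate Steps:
$H = - \frac{3}{2}$ ($H = \frac{12}{-8} = 12 \left(- \frac{1}{8}\right) = - \frac{3}{2} \approx -1.5$)
$p{\left(q \right)} = 411156 + 2538 q$ ($p{\left(q \right)} = - 6 \left(162 + q\right) \left(-237 - 186\right) = - 6 \left(162 + q\right) \left(-423\right) = - 6 \left(-68526 - 423 q\right) = 411156 + 2538 q$)
$\frac{1}{p{\left(s{\left(H \right)} \right)}} = \frac{1}{411156 + 2538 \left(-23\right)} = \frac{1}{411156 - 58374} = \frac{1}{352782}$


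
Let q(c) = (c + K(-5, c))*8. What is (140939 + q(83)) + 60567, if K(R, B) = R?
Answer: 202130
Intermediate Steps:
q(c) = -40 + 8*c (q(c) = (c - 5)*8 = (-5 + c)*8 = -40 + 8*c)
(140939 + q(83)) + 60567 = (140939 + (-40 + 8*83)) + 60567 = (140939 + (-40 + 664)) + 60567 = (140939 + 624) + 60567 = 141563 + 60567 = 202130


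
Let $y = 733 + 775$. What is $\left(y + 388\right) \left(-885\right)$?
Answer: $-1677960$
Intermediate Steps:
$y = 1508$
$\left(y + 388\right) \left(-885\right) = \left(1508 + 388\right) \left(-885\right) = 1896 \left(-885\right) = -1677960$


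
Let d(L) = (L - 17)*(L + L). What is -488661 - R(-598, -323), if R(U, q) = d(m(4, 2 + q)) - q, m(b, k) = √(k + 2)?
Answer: -488346 + 34*I*√319 ≈ -4.8835e+5 + 607.26*I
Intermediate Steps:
m(b, k) = √(2 + k)
d(L) = 2*L*(-17 + L) (d(L) = (-17 + L)*(2*L) = 2*L*(-17 + L))
R(U, q) = -q + 2*√(4 + q)*(-17 + √(4 + q)) (R(U, q) = 2*√(2 + (2 + q))*(-17 + √(2 + (2 + q))) - q = 2*√(4 + q)*(-17 + √(4 + q)) - q = -q + 2*√(4 + q)*(-17 + √(4 + q)))
-488661 - R(-598, -323) = -488661 - (8 - 323 - 34*√(4 - 323)) = -488661 - (8 - 323 - 34*I*√319) = -488661 - (-315 - 34*I*√319) = -488661 + (315 + 34*I*√319) = -488346 + 34*I*√319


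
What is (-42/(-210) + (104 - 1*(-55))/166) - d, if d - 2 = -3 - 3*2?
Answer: 6771/830 ≈ 8.1578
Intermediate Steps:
d = -7 (d = 2 + (-3 - 3*2) = 2 + (-3 - 6) = 2 - 9 = -7)
(-42/(-210) + (104 - 1*(-55))/166) - d = (-42/(-210) + (104 - 1*(-55))/166) - 1*(-7) = (-42*(-1/210) + (104 + 55)*(1/166)) + 7 = (⅕ + 159*(1/166)) + 7 = (⅕ + 159/166) + 7 = 961/830 + 7 = 6771/830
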